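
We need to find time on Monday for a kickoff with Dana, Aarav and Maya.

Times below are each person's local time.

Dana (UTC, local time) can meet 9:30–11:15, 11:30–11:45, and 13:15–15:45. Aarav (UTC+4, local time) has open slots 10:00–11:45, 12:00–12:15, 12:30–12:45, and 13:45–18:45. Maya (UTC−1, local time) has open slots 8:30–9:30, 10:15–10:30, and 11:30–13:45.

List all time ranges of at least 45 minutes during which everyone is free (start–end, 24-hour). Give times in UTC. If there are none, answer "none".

Dana → UTC: 09:30–11:15, 11:30–11:45, 13:15–15:45.
Aarav → UTC: 06:00–07:45, 08:00–08:15, 08:30–08:45, 09:45–14:45.
Maya → UTC: 09:30–10:30, 11:15–11:30, 12:30–14:45.
Dana ∩ Aarav: 09:45–11:15, 11:30–11:45, 13:15–14:45.
Dana ∩ Aarav ∩ Maya: 09:45–10:30, 13:15–14:45.
Windows ≥ 45 min: 09:45–10:30, 13:15–14:45.

09:45–10:30, 13:15–14:45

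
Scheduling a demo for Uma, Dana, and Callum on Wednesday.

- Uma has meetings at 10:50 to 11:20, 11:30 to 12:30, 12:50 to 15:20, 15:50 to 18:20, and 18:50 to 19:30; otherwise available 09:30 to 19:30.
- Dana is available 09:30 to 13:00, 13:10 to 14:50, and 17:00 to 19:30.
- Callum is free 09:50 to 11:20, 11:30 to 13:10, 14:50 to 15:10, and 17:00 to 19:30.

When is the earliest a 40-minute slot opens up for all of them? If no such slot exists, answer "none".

Uma free within 09:30–19:30: 09:30–10:50, 11:20–11:30, 12:30–12:50, 15:20–15:50, 18:20–18:50.
Uma ∩ Dana: 09:30–10:50, 11:20–11:30, 12:30–12:50, 18:20–18:50.
Uma ∩ Dana ∩ Callum: 09:50–10:50, 12:30–12:50, 18:20–18:50.
Windows ≥ 40 min: 09:50–10:50.
Earliest such window starts at 09:50.

09:50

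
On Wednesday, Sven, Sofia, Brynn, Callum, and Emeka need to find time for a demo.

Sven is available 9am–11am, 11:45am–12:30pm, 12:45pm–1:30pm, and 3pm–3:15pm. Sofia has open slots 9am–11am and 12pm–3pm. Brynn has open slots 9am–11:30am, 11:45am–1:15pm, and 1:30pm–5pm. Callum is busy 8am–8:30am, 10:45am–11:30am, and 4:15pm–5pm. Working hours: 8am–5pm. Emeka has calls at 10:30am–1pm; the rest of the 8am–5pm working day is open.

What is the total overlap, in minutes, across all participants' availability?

105 minutes

Callum free within 08:00–17:00: 08:30–10:45, 11:30–16:15.
Emeka free within 08:00–17:00: 08:00–10:30, 13:00–17:00.
Sven ∩ Sofia: 09:00–11:00, 12:00–12:30, 12:45–13:30.
Sven ∩ Sofia ∩ Brynn: 09:00–11:00, 12:00–12:30, 12:45–13:15.
Sven ∩ Sofia ∩ Brynn ∩ Callum: 09:00–10:45, 12:00–12:30, 12:45–13:15.
Sven ∩ Sofia ∩ Brynn ∩ Callum ∩ Emeka: 09:00–10:30, 13:00–13:15.
Total common minutes: 90 + 15 = 105.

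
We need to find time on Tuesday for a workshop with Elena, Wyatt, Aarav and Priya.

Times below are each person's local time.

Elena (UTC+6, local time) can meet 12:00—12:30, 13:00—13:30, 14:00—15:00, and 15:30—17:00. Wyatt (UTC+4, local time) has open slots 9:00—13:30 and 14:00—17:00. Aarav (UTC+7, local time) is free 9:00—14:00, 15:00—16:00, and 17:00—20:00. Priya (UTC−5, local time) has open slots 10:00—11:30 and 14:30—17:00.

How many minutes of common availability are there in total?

Elena → UTC: 06:00–06:30, 07:00–07:30, 08:00–09:00, 09:30–11:00.
Wyatt → UTC: 05:00–09:30, 10:00–13:00.
Aarav → UTC: 02:00–07:00, 08:00–09:00, 10:00–13:00.
Priya → UTC: 15:00–16:30, 19:30–22:00.
Elena ∩ Wyatt: 06:00–06:30, 07:00–07:30, 08:00–09:00, 10:00–11:00.
Elena ∩ Wyatt ∩ Aarav: 06:00–06:30, 08:00–09:00, 10:00–11:00.
Elena ∩ Wyatt ∩ Aarav ∩ Priya: (none).
Total common minutes: 0.

0 minutes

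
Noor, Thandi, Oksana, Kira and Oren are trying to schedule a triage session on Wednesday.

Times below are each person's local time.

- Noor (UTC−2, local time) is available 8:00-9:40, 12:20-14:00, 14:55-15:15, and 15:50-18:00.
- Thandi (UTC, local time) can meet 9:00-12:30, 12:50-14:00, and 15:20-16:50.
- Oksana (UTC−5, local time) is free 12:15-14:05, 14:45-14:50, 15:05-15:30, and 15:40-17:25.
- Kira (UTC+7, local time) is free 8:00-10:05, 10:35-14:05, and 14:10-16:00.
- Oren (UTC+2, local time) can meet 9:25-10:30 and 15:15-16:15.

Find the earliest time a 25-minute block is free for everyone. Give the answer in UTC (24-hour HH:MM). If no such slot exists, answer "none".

none

Noor → UTC: 10:00–11:40, 14:20–16:00, 16:55–17:15, 17:50–20:00.
Thandi → UTC: 09:00–12:30, 12:50–14:00, 15:20–16:50.
Oksana → UTC: 17:15–19:05, 19:45–19:50, 20:05–20:30, 20:40–22:25.
Kira → UTC: 01:00–03:05, 03:35–07:05, 07:10–09:00.
Oren → UTC: 07:25–08:30, 13:15–14:15.
Noor ∩ Thandi: 10:00–11:40, 15:20–16:00.
Noor ∩ Thandi ∩ Oksana: (none).
Noor ∩ Thandi ∩ Oksana ∩ Kira: (none).
Noor ∩ Thandi ∩ Oksana ∩ Kira ∩ Oren: (none).
Windows ≥ 25 min: (none).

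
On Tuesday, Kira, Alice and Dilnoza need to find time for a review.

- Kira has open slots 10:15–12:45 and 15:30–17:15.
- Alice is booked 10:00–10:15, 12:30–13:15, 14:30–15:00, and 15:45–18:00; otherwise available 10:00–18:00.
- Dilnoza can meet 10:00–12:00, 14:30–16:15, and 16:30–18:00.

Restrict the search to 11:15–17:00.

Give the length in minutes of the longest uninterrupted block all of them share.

45 minutes

Alice free within 10:00–18:00: 10:15–12:30, 13:15–14:30, 15:00–15:45.
Kira ∩ Alice: 10:15–12:30, 15:30–15:45.
Kira ∩ Alice ∩ Dilnoza: 10:15–12:00, 15:30–15:45.
Restricted to 11:15–17:00: 11:15–12:00, 15:30–15:45.
Common window lengths: 45, 15 min; longest is 45.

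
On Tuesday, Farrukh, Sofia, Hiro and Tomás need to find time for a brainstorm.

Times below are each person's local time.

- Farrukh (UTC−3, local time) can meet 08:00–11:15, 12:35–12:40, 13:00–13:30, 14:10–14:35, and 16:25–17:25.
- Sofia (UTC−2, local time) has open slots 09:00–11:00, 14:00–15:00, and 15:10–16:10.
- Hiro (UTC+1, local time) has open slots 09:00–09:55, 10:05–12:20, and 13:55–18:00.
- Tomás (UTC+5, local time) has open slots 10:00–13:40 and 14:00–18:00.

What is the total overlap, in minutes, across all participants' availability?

Farrukh → UTC: 11:00–14:15, 15:35–15:40, 16:00–16:30, 17:10–17:35, 19:25–20:25.
Sofia → UTC: 11:00–13:00, 16:00–17:00, 17:10–18:10.
Hiro → UTC: 08:00–08:55, 09:05–11:20, 12:55–17:00.
Tomás → UTC: 05:00–08:40, 09:00–13:00.
Farrukh ∩ Sofia: 11:00–13:00, 16:00–16:30, 17:10–17:35.
Farrukh ∩ Sofia ∩ Hiro: 11:00–11:20, 12:55–13:00, 16:00–16:30.
Farrukh ∩ Sofia ∩ Hiro ∩ Tomás: 11:00–11:20, 12:55–13:00.
Total common minutes: 20 + 5 = 25.

25 minutes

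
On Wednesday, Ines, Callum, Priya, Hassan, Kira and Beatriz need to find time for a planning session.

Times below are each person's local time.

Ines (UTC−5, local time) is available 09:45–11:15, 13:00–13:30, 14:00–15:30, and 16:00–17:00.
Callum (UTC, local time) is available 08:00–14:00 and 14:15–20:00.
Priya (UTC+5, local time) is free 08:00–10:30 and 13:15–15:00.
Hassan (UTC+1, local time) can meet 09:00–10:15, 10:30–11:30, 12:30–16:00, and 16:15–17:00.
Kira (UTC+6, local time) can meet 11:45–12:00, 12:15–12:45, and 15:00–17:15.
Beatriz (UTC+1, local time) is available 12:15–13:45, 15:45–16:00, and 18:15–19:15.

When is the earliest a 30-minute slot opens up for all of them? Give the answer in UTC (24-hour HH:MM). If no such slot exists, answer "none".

none

Ines → UTC: 14:45–16:15, 18:00–18:30, 19:00–20:30, 21:00–22:00.
Callum → UTC: 08:00–14:00, 14:15–20:00.
Priya → UTC: 03:00–05:30, 08:15–10:00.
Hassan → UTC: 08:00–09:15, 09:30–10:30, 11:30–15:00, 15:15–16:00.
Kira → UTC: 05:45–06:00, 06:15–06:45, 09:00–11:15.
Beatriz → UTC: 11:15–12:45, 14:45–15:00, 17:15–18:15.
Ines ∩ Callum: 14:45–16:15, 18:00–18:30, 19:00–20:00.
Ines ∩ Callum ∩ Priya: (none).
Ines ∩ Callum ∩ Priya ∩ Hassan: (none).
Ines ∩ Callum ∩ Priya ∩ Hassan ∩ Kira: (none).
Ines ∩ Callum ∩ Priya ∩ Hassan ∩ Kira ∩ Beatriz: (none).
Windows ≥ 30 min: (none).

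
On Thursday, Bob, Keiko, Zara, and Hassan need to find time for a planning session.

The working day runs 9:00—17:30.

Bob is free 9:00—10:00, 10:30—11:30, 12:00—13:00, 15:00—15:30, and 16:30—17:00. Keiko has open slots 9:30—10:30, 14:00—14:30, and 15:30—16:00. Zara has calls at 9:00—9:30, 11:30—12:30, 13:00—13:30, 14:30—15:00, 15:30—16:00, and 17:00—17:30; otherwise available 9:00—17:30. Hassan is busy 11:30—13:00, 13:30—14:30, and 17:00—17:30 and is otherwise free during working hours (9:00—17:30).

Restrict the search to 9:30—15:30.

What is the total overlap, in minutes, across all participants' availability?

Zara free within 09:00–17:30: 09:30–11:30, 12:30–13:00, 13:30–14:30, 15:00–15:30, 16:00–17:00.
Hassan free within 09:00–17:30: 09:00–11:30, 13:00–13:30, 14:30–17:00.
Bob ∩ Keiko: 09:30–10:00.
Bob ∩ Keiko ∩ Zara: 09:30–10:00.
Bob ∩ Keiko ∩ Zara ∩ Hassan: 09:30–10:00.
Restricted to 09:30–15:30: 09:30–10:00.
Total common minutes: 30.

30 minutes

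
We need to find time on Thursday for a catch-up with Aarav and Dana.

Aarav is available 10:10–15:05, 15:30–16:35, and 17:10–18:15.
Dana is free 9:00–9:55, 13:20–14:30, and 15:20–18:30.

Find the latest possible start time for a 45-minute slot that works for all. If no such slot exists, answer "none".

Aarav ∩ Dana: 13:20–14:30, 15:30–16:35, 17:10–18:15.
Windows ≥ 45 min: 13:20–14:30, 15:30–16:35, 17:10–18:15.
Latest start in the last window 17:10–18:15 is 18:15 − 45 min = 17:30.

17:30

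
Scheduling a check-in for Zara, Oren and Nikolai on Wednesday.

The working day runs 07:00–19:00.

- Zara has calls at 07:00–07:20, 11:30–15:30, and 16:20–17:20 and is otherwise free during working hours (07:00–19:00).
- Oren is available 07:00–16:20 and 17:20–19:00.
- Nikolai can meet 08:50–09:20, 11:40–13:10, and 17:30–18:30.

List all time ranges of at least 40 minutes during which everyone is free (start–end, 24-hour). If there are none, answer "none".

Zara free within 07:00–19:00: 07:20–11:30, 15:30–16:20, 17:20–19:00.
Zara ∩ Oren: 07:20–11:30, 15:30–16:20, 17:20–19:00.
Zara ∩ Oren ∩ Nikolai: 08:50–09:20, 17:30–18:30.
Windows ≥ 40 min: 17:30–18:30.

17:30–18:30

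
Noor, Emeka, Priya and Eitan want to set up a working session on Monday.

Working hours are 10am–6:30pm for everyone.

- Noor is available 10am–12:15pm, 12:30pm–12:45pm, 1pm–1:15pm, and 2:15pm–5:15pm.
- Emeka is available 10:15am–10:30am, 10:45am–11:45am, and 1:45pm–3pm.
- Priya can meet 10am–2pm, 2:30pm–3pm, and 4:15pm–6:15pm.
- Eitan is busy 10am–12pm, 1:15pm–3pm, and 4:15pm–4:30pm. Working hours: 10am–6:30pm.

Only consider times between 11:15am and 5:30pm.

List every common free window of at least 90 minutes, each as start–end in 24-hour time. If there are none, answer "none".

none

Eitan free within 10:00–18:30: 12:00–13:15, 15:00–16:15, 16:30–18:30.
Noor ∩ Emeka: 10:15–10:30, 10:45–11:45, 14:15–15:00.
Noor ∩ Emeka ∩ Priya: 10:15–10:30, 10:45–11:45, 14:30–15:00.
Noor ∩ Emeka ∩ Priya ∩ Eitan: (none).
Restricted to 11:15–17:30: (none).
Windows ≥ 90 min: (none).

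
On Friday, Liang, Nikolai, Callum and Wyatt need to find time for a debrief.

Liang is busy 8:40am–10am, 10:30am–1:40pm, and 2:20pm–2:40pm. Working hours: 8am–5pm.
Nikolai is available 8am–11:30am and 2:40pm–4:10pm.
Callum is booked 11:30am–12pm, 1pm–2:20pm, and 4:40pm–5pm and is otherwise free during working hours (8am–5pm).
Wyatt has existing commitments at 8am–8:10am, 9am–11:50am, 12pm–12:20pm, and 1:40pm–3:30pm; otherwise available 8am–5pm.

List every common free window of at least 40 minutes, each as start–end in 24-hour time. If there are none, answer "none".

Liang free within 08:00–17:00: 08:00–08:40, 10:00–10:30, 13:40–14:20, 14:40–17:00.
Callum free within 08:00–17:00: 08:00–11:30, 12:00–13:00, 14:20–16:40.
Wyatt free within 08:00–17:00: 08:10–09:00, 11:50–12:00, 12:20–13:40, 15:30–17:00.
Liang ∩ Nikolai: 08:00–08:40, 10:00–10:30, 14:40–16:10.
Liang ∩ Nikolai ∩ Callum: 08:00–08:40, 10:00–10:30, 14:40–16:10.
Liang ∩ Nikolai ∩ Callum ∩ Wyatt: 08:10–08:40, 15:30–16:10.
Windows ≥ 40 min: 15:30–16:10.

15:30–16:10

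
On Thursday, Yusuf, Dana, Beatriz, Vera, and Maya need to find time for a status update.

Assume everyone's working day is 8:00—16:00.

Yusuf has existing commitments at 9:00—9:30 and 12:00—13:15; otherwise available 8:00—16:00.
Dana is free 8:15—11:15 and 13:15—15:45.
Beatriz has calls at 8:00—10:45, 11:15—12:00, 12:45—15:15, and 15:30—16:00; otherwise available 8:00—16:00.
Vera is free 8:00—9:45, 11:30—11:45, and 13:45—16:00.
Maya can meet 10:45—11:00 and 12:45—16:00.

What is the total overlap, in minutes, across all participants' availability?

15 minutes

Yusuf free within 08:00–16:00: 08:00–09:00, 09:30–12:00, 13:15–16:00.
Beatriz free within 08:00–16:00: 10:45–11:15, 12:00–12:45, 15:15–15:30.
Yusuf ∩ Dana: 08:15–09:00, 09:30–11:15, 13:15–15:45.
Yusuf ∩ Dana ∩ Beatriz: 10:45–11:15, 15:15–15:30.
Yusuf ∩ Dana ∩ Beatriz ∩ Vera: 15:15–15:30.
Yusuf ∩ Dana ∩ Beatriz ∩ Vera ∩ Maya: 15:15–15:30.
Total common minutes: 15.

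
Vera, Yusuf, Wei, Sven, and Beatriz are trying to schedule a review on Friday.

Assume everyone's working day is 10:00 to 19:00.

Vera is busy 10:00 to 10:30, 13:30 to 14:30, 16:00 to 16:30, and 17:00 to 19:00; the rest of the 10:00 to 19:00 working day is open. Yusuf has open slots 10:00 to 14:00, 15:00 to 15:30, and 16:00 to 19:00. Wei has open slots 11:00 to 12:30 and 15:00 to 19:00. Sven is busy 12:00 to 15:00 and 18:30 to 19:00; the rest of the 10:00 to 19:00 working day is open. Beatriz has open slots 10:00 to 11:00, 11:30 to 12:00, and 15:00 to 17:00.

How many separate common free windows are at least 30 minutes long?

3

Vera free within 10:00–19:00: 10:30–13:30, 14:30–16:00, 16:30–17:00.
Sven free within 10:00–19:00: 10:00–12:00, 15:00–18:30.
Vera ∩ Yusuf: 10:30–13:30, 15:00–15:30, 16:30–17:00.
Vera ∩ Yusuf ∩ Wei: 11:00–12:30, 15:00–15:30, 16:30–17:00.
Vera ∩ Yusuf ∩ Wei ∩ Sven: 11:00–12:00, 15:00–15:30, 16:30–17:00.
Vera ∩ Yusuf ∩ Wei ∩ Sven ∩ Beatriz: 11:30–12:00, 15:00–15:30, 16:30–17:00.
Windows ≥ 30 min: 11:30–12:00, 15:00–15:30, 16:30–17:00.
That's 3 windows.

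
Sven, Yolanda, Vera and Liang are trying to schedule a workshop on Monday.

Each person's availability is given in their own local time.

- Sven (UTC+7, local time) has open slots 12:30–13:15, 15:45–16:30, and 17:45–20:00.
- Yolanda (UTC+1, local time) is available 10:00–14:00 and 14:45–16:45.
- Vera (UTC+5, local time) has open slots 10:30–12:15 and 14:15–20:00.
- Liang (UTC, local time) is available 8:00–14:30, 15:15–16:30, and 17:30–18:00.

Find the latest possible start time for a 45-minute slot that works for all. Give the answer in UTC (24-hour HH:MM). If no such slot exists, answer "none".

12:15

Sven → UTC: 05:30–06:15, 08:45–09:30, 10:45–13:00.
Yolanda → UTC: 09:00–13:00, 13:45–15:45.
Vera → UTC: 05:30–07:15, 09:15–15:00.
Liang → UTC: 08:00–14:30, 15:15–16:30, 17:30–18:00.
Sven ∩ Yolanda: 09:00–09:30, 10:45–13:00.
Sven ∩ Yolanda ∩ Vera: 09:15–09:30, 10:45–13:00.
Sven ∩ Yolanda ∩ Vera ∩ Liang: 09:15–09:30, 10:45–13:00.
Windows ≥ 45 min: 10:45–13:00.
Latest start in the last window 10:45–13:00 is 13:00 − 45 min = 12:15.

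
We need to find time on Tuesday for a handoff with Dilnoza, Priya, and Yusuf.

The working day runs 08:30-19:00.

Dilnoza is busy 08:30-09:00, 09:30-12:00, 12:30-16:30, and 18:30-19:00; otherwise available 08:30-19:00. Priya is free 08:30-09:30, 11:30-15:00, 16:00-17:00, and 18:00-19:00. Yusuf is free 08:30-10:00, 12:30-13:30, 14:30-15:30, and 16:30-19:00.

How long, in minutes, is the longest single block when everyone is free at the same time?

Dilnoza free within 08:30–19:00: 09:00–09:30, 12:00–12:30, 16:30–18:30.
Dilnoza ∩ Priya: 09:00–09:30, 12:00–12:30, 16:30–17:00, 18:00–18:30.
Dilnoza ∩ Priya ∩ Yusuf: 09:00–09:30, 16:30–17:00, 18:00–18:30.
Common window lengths: 30, 30, 30 min; longest is 30.

30 minutes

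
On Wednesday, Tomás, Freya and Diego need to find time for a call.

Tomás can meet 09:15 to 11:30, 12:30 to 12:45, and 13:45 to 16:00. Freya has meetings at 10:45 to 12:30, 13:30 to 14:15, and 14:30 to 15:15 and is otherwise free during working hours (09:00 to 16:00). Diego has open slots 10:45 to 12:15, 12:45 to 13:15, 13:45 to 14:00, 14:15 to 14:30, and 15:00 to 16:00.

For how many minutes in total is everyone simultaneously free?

Freya free within 09:00–16:00: 09:00–10:45, 12:30–13:30, 14:15–14:30, 15:15–16:00.
Tomás ∩ Freya: 09:15–10:45, 12:30–12:45, 14:15–14:30, 15:15–16:00.
Tomás ∩ Freya ∩ Diego: 14:15–14:30, 15:15–16:00.
Total common minutes: 15 + 45 = 60.

60 minutes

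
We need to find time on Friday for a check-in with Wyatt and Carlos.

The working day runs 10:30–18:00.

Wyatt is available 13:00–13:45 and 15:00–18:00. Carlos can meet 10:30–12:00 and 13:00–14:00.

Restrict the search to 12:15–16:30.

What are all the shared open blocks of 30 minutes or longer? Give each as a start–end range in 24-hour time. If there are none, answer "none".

Wyatt ∩ Carlos: 13:00–13:45.
Restricted to 12:15–16:30: 13:00–13:45.
Windows ≥ 30 min: 13:00–13:45.

13:00–13:45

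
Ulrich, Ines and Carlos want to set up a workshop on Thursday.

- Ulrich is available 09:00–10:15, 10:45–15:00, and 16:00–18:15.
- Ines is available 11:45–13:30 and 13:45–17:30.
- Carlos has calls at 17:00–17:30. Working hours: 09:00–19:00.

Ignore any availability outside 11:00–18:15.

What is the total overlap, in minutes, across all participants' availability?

240 minutes

Carlos free within 09:00–19:00: 09:00–17:00, 17:30–19:00.
Ulrich ∩ Ines: 11:45–13:30, 13:45–15:00, 16:00–17:30.
Ulrich ∩ Ines ∩ Carlos: 11:45–13:30, 13:45–15:00, 16:00–17:00.
Restricted to 11:00–18:15: 11:45–13:30, 13:45–15:00, 16:00–17:00.
Total common minutes: 105 + 75 + 60 = 240.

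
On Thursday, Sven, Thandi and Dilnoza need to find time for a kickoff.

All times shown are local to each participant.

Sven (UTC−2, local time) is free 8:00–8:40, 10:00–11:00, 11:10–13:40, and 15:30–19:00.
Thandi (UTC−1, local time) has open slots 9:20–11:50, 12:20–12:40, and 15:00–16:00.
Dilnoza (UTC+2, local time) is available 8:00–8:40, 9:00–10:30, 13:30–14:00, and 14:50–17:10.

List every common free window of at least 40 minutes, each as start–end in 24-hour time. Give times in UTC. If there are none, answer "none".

Sven → UTC: 10:00–10:40, 12:00–13:00, 13:10–15:40, 17:30–21:00.
Thandi → UTC: 10:20–12:50, 13:20–13:40, 16:00–17:00.
Dilnoza → UTC: 06:00–06:40, 07:00–08:30, 11:30–12:00, 12:50–15:10.
Sven ∩ Thandi: 10:20–10:40, 12:00–12:50, 13:20–13:40.
Sven ∩ Thandi ∩ Dilnoza: 13:20–13:40.
Windows ≥ 40 min: (none).

none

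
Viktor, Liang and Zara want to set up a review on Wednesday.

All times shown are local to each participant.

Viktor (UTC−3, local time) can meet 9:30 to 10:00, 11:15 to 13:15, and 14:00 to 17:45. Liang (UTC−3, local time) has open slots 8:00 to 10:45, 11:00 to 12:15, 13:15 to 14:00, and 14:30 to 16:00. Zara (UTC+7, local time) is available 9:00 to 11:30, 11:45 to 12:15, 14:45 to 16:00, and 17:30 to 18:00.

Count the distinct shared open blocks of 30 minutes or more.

0

Viktor → UTC: 12:30–13:00, 14:15–16:15, 17:00–20:45.
Liang → UTC: 11:00–13:45, 14:00–15:15, 16:15–17:00, 17:30–19:00.
Zara → UTC: 02:00–04:30, 04:45–05:15, 07:45–09:00, 10:30–11:00.
Viktor ∩ Liang: 12:30–13:00, 14:15–15:15, 17:30–19:00.
Viktor ∩ Liang ∩ Zara: (none).
Windows ≥ 30 min: (none).
That's 0 windows.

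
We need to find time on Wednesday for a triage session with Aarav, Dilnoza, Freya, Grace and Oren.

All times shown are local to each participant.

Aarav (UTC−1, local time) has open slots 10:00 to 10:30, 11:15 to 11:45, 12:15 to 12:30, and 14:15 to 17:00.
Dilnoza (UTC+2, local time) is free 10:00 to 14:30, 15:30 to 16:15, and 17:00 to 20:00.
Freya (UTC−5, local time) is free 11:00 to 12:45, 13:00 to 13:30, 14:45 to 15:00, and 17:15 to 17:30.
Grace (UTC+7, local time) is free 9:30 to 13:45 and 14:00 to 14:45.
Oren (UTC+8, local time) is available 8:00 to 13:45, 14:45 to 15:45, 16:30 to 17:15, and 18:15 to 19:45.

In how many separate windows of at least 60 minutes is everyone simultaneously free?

Aarav → UTC: 11:00–11:30, 12:15–12:45, 13:15–13:30, 15:15–18:00.
Dilnoza → UTC: 08:00–12:30, 13:30–14:15, 15:00–18:00.
Freya → UTC: 16:00–17:45, 18:00–18:30, 19:45–20:00, 22:15–22:30.
Grace → UTC: 02:30–06:45, 07:00–07:45.
Oren → UTC: 00:00–05:45, 06:45–07:45, 08:30–09:15, 10:15–11:45.
Aarav ∩ Dilnoza: 11:00–11:30, 12:15–12:30, 15:15–18:00.
Aarav ∩ Dilnoza ∩ Freya: 16:00–17:45.
Aarav ∩ Dilnoza ∩ Freya ∩ Grace: (none).
Aarav ∩ Dilnoza ∩ Freya ∩ Grace ∩ Oren: (none).
Windows ≥ 60 min: (none).
That's 0 windows.

0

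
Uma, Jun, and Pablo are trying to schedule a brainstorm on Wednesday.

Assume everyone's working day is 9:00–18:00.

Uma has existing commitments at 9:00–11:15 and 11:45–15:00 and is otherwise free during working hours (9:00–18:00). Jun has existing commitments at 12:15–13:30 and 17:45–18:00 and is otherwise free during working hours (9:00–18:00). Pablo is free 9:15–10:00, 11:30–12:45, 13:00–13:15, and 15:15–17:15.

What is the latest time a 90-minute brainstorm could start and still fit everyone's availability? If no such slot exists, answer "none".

Uma free within 09:00–18:00: 11:15–11:45, 15:00–18:00.
Jun free within 09:00–18:00: 09:00–12:15, 13:30–17:45.
Uma ∩ Jun: 11:15–11:45, 15:00–17:45.
Uma ∩ Jun ∩ Pablo: 11:30–11:45, 15:15–17:15.
Windows ≥ 90 min: 15:15–17:15.
Latest start in the last window 15:15–17:15 is 17:15 − 90 min = 15:45.

15:45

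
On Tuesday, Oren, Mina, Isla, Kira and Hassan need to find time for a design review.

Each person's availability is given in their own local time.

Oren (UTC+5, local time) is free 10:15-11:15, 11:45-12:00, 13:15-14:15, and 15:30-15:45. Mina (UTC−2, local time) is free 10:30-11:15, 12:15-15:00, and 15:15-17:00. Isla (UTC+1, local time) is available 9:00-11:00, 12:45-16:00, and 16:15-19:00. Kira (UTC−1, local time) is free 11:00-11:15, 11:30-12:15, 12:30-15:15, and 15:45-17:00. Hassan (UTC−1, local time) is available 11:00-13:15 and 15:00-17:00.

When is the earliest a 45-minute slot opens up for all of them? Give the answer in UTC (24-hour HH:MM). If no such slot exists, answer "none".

Oren → UTC: 05:15–06:15, 06:45–07:00, 08:15–09:15, 10:30–10:45.
Mina → UTC: 12:30–13:15, 14:15–17:00, 17:15–19:00.
Isla → UTC: 08:00–10:00, 11:45–15:00, 15:15–18:00.
Kira → UTC: 12:00–12:15, 12:30–13:15, 13:30–16:15, 16:45–18:00.
Hassan → UTC: 12:00–14:15, 16:00–18:00.
Oren ∩ Mina: (none).
Oren ∩ Mina ∩ Isla: (none).
Oren ∩ Mina ∩ Isla ∩ Kira: (none).
Oren ∩ Mina ∩ Isla ∩ Kira ∩ Hassan: (none).
Windows ≥ 45 min: (none).

none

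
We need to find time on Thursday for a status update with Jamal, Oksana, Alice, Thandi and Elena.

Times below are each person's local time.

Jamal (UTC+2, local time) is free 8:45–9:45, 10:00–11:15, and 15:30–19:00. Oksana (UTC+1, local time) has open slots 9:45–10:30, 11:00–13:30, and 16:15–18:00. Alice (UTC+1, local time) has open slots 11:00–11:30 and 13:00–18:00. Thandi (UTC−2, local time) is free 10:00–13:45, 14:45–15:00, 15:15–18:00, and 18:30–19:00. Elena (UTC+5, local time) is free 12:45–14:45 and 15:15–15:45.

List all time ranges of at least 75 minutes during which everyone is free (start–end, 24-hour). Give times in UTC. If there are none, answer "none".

Jamal → UTC: 06:45–07:45, 08:00–09:15, 13:30–17:00.
Oksana → UTC: 08:45–09:30, 10:00–12:30, 15:15–17:00.
Alice → UTC: 10:00–10:30, 12:00–17:00.
Thandi → UTC: 12:00–15:45, 16:45–17:00, 17:15–20:00, 20:30–21:00.
Elena → UTC: 07:45–09:45, 10:15–10:45.
Jamal ∩ Oksana: 08:45–09:15, 15:15–17:00.
Jamal ∩ Oksana ∩ Alice: 15:15–17:00.
Jamal ∩ Oksana ∩ Alice ∩ Thandi: 15:15–15:45, 16:45–17:00.
Jamal ∩ Oksana ∩ Alice ∩ Thandi ∩ Elena: (none).
Windows ≥ 75 min: (none).

none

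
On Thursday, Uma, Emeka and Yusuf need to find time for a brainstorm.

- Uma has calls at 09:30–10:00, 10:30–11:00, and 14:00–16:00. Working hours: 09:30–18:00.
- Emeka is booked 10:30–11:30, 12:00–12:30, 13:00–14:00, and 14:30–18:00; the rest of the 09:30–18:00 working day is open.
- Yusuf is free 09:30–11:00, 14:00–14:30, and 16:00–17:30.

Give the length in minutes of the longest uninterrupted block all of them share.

Uma free within 09:30–18:00: 10:00–10:30, 11:00–14:00, 16:00–18:00.
Emeka free within 09:30–18:00: 09:30–10:30, 11:30–12:00, 12:30–13:00, 14:00–14:30.
Uma ∩ Emeka: 10:00–10:30, 11:30–12:00, 12:30–13:00.
Uma ∩ Emeka ∩ Yusuf: 10:00–10:30.
Single common window of 30 minutes.

30 minutes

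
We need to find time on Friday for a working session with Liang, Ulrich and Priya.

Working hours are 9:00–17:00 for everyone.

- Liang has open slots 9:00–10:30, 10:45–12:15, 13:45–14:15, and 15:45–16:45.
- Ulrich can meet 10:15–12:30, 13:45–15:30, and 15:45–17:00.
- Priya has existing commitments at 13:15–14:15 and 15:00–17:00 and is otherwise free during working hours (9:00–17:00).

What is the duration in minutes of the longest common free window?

90 minutes

Priya free within 09:00–17:00: 09:00–13:15, 14:15–15:00.
Liang ∩ Ulrich: 10:15–10:30, 10:45–12:15, 13:45–14:15, 15:45–16:45.
Liang ∩ Ulrich ∩ Priya: 10:15–10:30, 10:45–12:15.
Common window lengths: 15, 90 min; longest is 90.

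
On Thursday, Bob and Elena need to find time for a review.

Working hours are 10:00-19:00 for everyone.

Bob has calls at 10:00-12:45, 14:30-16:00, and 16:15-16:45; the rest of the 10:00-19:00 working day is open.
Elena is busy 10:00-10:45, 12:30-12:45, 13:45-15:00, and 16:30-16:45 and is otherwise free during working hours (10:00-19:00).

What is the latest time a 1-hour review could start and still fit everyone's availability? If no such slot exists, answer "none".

18:00

Bob free within 10:00–19:00: 12:45–14:30, 16:00–16:15, 16:45–19:00.
Elena free within 10:00–19:00: 10:45–12:30, 12:45–13:45, 15:00–16:30, 16:45–19:00.
Bob ∩ Elena: 12:45–13:45, 16:00–16:15, 16:45–19:00.
Windows ≥ 60 min: 12:45–13:45, 16:45–19:00.
Latest start in the last window 16:45–19:00 is 19:00 − 60 min = 18:00.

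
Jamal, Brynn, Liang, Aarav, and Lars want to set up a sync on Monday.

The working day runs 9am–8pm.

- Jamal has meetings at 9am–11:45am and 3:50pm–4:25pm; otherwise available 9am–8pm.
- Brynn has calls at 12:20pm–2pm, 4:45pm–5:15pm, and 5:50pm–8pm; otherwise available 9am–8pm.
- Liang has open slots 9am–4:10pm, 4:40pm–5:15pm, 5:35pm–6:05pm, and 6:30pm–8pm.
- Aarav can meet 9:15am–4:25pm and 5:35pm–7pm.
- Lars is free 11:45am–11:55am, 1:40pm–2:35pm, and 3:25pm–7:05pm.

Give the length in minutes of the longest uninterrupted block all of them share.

35 minutes

Jamal free within 09:00–20:00: 11:45–15:50, 16:25–20:00.
Brynn free within 09:00–20:00: 09:00–12:20, 14:00–16:45, 17:15–17:50.
Jamal ∩ Brynn: 11:45–12:20, 14:00–15:50, 16:25–16:45, 17:15–17:50.
Jamal ∩ Brynn ∩ Liang: 11:45–12:20, 14:00–15:50, 16:40–16:45, 17:35–17:50.
Jamal ∩ Brynn ∩ Liang ∩ Aarav: 11:45–12:20, 14:00–15:50, 17:35–17:50.
Jamal ∩ Brynn ∩ Liang ∩ Aarav ∩ Lars: 11:45–11:55, 14:00–14:35, 15:25–15:50, 17:35–17:50.
Common window lengths: 10, 35, 25, 15 min; longest is 35.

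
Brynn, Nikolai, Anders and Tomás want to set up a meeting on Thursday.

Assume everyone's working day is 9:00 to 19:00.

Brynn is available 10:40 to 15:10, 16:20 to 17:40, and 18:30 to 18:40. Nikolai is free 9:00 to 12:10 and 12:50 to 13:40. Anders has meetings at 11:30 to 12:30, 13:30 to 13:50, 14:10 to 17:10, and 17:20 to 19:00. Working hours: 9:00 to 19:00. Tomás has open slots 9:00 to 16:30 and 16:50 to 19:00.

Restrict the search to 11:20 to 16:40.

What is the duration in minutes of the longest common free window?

Anders free within 09:00–19:00: 09:00–11:30, 12:30–13:30, 13:50–14:10, 17:10–17:20.
Brynn ∩ Nikolai: 10:40–12:10, 12:50–13:40.
Brynn ∩ Nikolai ∩ Anders: 10:40–11:30, 12:50–13:30.
Brynn ∩ Nikolai ∩ Anders ∩ Tomás: 10:40–11:30, 12:50–13:30.
Restricted to 11:20–16:40: 11:20–11:30, 12:50–13:30.
Common window lengths: 10, 40 min; longest is 40.

40 minutes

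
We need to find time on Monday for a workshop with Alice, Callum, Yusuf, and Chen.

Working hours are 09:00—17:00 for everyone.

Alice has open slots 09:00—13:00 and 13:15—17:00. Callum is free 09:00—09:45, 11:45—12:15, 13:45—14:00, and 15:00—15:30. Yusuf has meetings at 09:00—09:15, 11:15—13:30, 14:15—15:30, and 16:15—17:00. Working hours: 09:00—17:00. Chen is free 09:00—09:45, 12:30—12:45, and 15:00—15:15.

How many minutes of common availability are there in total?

Yusuf free within 09:00–17:00: 09:15–11:15, 13:30–14:15, 15:30–16:15.
Alice ∩ Callum: 09:00–09:45, 11:45–12:15, 13:45–14:00, 15:00–15:30.
Alice ∩ Callum ∩ Yusuf: 09:15–09:45, 13:45–14:00.
Alice ∩ Callum ∩ Yusuf ∩ Chen: 09:15–09:45.
Total common minutes: 30.

30 minutes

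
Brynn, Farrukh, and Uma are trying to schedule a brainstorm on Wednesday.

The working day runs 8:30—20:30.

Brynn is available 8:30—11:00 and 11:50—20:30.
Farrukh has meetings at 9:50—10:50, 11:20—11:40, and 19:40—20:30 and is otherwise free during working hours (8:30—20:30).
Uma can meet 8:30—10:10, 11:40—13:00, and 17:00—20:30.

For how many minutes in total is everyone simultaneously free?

Farrukh free within 08:30–20:30: 08:30–09:50, 10:50–11:20, 11:40–19:40.
Brynn ∩ Farrukh: 08:30–09:50, 10:50–11:00, 11:50–19:40.
Brynn ∩ Farrukh ∩ Uma: 08:30–09:50, 11:50–13:00, 17:00–19:40.
Total common minutes: 80 + 70 + 160 = 310.

310 minutes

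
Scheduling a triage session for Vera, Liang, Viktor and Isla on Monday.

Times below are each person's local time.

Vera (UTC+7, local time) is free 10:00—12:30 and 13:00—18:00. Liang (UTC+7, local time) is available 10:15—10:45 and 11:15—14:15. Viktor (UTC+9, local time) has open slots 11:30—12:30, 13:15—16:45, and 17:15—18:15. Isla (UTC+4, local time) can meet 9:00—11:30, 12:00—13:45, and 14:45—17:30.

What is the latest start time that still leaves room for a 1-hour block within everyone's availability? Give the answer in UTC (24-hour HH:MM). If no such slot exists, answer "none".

06:15

Vera → UTC: 03:00–05:30, 06:00–11:00.
Liang → UTC: 03:15–03:45, 04:15–07:15.
Viktor → UTC: 02:30–03:30, 04:15–07:45, 08:15–09:15.
Isla → UTC: 05:00–07:30, 08:00–09:45, 10:45–13:30.
Vera ∩ Liang: 03:15–03:45, 04:15–05:30, 06:00–07:15.
Vera ∩ Liang ∩ Viktor: 03:15–03:30, 04:15–05:30, 06:00–07:15.
Vera ∩ Liang ∩ Viktor ∩ Isla: 05:00–05:30, 06:00–07:15.
Windows ≥ 60 min: 06:00–07:15.
Latest start in the last window 06:00–07:15 is 07:15 − 60 min = 06:15.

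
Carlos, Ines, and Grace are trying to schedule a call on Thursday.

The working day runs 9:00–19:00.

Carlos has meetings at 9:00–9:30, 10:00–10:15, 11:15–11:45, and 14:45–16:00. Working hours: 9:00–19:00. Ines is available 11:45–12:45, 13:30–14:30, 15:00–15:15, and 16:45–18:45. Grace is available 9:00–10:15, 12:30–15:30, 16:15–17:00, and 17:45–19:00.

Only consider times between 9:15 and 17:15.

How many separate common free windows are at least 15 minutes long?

Carlos free within 09:00–19:00: 09:30–10:00, 10:15–11:15, 11:45–14:45, 16:00–19:00.
Carlos ∩ Ines: 11:45–12:45, 13:30–14:30, 16:45–18:45.
Carlos ∩ Ines ∩ Grace: 12:30–12:45, 13:30–14:30, 16:45–17:00, 17:45–18:45.
Restricted to 09:15–17:15: 12:30–12:45, 13:30–14:30, 16:45–17:00.
Windows ≥ 15 min: 12:30–12:45, 13:30–14:30, 16:45–17:00.
That's 3 windows.

3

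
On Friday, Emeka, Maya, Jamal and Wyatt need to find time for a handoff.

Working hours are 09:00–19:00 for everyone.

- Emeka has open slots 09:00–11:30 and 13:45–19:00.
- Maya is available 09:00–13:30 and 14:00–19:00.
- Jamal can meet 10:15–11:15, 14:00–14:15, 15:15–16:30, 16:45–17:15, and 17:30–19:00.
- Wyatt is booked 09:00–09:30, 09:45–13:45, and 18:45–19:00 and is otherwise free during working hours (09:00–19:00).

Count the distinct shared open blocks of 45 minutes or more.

Wyatt free within 09:00–19:00: 09:30–09:45, 13:45–18:45.
Emeka ∩ Maya: 09:00–11:30, 14:00–19:00.
Emeka ∩ Maya ∩ Jamal: 10:15–11:15, 14:00–14:15, 15:15–16:30, 16:45–17:15, 17:30–19:00.
Emeka ∩ Maya ∩ Jamal ∩ Wyatt: 14:00–14:15, 15:15–16:30, 16:45–17:15, 17:30–18:45.
Windows ≥ 45 min: 15:15–16:30, 17:30–18:45.
That's 2 windows.

2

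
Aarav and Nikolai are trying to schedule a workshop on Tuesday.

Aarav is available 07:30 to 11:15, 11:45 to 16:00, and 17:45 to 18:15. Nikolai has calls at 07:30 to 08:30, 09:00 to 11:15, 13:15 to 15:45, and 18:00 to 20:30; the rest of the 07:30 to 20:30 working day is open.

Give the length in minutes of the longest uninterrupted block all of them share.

90 minutes

Nikolai free within 07:30–20:30: 08:30–09:00, 11:15–13:15, 15:45–18:00.
Aarav ∩ Nikolai: 08:30–09:00, 11:45–13:15, 15:45–16:00, 17:45–18:00.
Common window lengths: 30, 90, 15, 15 min; longest is 90.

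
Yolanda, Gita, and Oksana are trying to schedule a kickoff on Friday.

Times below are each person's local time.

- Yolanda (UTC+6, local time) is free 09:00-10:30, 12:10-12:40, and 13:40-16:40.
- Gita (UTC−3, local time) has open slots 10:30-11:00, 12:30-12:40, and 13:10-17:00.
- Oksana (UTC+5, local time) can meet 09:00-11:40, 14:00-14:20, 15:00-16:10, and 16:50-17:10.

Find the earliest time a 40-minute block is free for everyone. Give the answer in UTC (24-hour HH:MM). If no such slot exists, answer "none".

none

Yolanda → UTC: 03:00–04:30, 06:10–06:40, 07:40–10:40.
Gita → UTC: 13:30–14:00, 15:30–15:40, 16:10–20:00.
Oksana → UTC: 04:00–06:40, 09:00–09:20, 10:00–11:10, 11:50–12:10.
Yolanda ∩ Gita: (none).
Yolanda ∩ Gita ∩ Oksana: (none).
Windows ≥ 40 min: (none).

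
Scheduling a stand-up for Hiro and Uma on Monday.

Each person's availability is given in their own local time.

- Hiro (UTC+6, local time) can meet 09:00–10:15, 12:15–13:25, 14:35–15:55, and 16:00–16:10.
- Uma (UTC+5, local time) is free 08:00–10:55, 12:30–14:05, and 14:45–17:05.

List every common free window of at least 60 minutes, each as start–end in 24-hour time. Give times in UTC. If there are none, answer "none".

03:00–04:15

Hiro → UTC: 03:00–04:15, 06:15–07:25, 08:35–09:55, 10:00–10:10.
Uma → UTC: 03:00–05:55, 07:30–09:05, 09:45–12:05.
Hiro ∩ Uma: 03:00–04:15, 08:35–09:05, 09:45–09:55, 10:00–10:10.
Windows ≥ 60 min: 03:00–04:15.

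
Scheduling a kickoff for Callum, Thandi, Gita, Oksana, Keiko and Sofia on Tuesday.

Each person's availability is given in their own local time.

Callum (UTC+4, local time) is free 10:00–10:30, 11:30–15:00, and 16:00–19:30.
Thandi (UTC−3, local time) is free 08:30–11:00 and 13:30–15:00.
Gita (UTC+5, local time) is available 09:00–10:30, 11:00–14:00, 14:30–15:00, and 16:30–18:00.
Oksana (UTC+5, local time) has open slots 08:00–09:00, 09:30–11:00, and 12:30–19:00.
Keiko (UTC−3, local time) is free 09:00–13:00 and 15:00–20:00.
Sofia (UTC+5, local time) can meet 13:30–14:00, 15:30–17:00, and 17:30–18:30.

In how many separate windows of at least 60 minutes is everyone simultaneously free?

0

Callum → UTC: 06:00–06:30, 07:30–11:00, 12:00–15:30.
Thandi → UTC: 11:30–14:00, 16:30–18:00.
Gita → UTC: 04:00–05:30, 06:00–09:00, 09:30–10:00, 11:30–13:00.
Oksana → UTC: 03:00–04:00, 04:30–06:00, 07:30–14:00.
Keiko → UTC: 12:00–16:00, 18:00–23:00.
Sofia → UTC: 08:30–09:00, 10:30–12:00, 12:30–13:30.
Callum ∩ Thandi: 12:00–14:00.
Callum ∩ Thandi ∩ Gita: 12:00–13:00.
Callum ∩ Thandi ∩ Gita ∩ Oksana: 12:00–13:00.
Callum ∩ Thandi ∩ Gita ∩ Oksana ∩ Keiko: 12:00–13:00.
Callum ∩ Thandi ∩ Gita ∩ Oksana ∩ Keiko ∩ Sofia: 12:30–13:00.
Windows ≥ 60 min: (none).
That's 0 windows.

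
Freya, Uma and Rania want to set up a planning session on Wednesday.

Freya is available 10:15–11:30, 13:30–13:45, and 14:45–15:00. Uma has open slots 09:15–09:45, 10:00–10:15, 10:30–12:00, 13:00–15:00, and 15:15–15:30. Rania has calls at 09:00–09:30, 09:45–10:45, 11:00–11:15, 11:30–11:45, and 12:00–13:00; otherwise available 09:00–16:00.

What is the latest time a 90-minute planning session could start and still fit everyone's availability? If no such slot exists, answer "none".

none

Rania free within 09:00–16:00: 09:30–09:45, 10:45–11:00, 11:15–11:30, 11:45–12:00, 13:00–16:00.
Freya ∩ Uma: 10:30–11:30, 13:30–13:45, 14:45–15:00.
Freya ∩ Uma ∩ Rania: 10:45–11:00, 11:15–11:30, 13:30–13:45, 14:45–15:00.
Windows ≥ 90 min: (none).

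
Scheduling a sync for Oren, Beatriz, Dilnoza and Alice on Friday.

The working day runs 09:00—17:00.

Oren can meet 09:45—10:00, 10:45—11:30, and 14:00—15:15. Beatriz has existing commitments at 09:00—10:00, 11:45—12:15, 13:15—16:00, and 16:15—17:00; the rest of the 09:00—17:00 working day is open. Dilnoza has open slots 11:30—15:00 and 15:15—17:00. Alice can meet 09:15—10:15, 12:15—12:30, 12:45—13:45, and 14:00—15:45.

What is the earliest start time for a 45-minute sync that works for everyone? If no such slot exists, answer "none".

none

Beatriz free within 09:00–17:00: 10:00–11:45, 12:15–13:15, 16:00–16:15.
Oren ∩ Beatriz: 10:45–11:30.
Oren ∩ Beatriz ∩ Dilnoza: (none).
Oren ∩ Beatriz ∩ Dilnoza ∩ Alice: (none).
Windows ≥ 45 min: (none).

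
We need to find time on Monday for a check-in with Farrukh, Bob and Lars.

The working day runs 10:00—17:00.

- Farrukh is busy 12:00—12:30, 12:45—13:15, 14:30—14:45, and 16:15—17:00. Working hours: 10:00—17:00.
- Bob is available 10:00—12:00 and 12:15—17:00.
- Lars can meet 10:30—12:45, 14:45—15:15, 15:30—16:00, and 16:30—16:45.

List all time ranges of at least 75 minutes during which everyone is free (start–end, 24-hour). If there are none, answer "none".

Farrukh free within 10:00–17:00: 10:00–12:00, 12:30–12:45, 13:15–14:30, 14:45–16:15.
Farrukh ∩ Bob: 10:00–12:00, 12:30–12:45, 13:15–14:30, 14:45–16:15.
Farrukh ∩ Bob ∩ Lars: 10:30–12:00, 12:30–12:45, 14:45–15:15, 15:30–16:00.
Windows ≥ 75 min: 10:30–12:00.

10:30–12:00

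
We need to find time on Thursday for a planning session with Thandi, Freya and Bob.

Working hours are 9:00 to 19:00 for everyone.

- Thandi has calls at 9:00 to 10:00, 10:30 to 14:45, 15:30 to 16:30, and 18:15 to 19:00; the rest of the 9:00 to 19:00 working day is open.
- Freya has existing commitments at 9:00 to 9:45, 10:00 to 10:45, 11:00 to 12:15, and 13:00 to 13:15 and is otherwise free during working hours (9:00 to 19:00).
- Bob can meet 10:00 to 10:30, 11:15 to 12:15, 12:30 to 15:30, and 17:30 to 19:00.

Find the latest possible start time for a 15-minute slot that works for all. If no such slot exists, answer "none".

18:00

Thandi free within 09:00–19:00: 10:00–10:30, 14:45–15:30, 16:30–18:15.
Freya free within 09:00–19:00: 09:45–10:00, 10:45–11:00, 12:15–13:00, 13:15–19:00.
Thandi ∩ Freya: 14:45–15:30, 16:30–18:15.
Thandi ∩ Freya ∩ Bob: 14:45–15:30, 17:30–18:15.
Windows ≥ 15 min: 14:45–15:30, 17:30–18:15.
Latest start in the last window 17:30–18:15 is 18:15 − 15 min = 18:00.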